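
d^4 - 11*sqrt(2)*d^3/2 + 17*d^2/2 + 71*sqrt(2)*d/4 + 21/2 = (d - 7*sqrt(2)/2)*(d - 3*sqrt(2))*(sqrt(2)*d/2 + 1/2)*(sqrt(2)*d + 1)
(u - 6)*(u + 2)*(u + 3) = u^3 - u^2 - 24*u - 36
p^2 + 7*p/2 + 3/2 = (p + 1/2)*(p + 3)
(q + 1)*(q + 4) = q^2 + 5*q + 4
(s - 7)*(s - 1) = s^2 - 8*s + 7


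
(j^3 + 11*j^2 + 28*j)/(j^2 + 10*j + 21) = j*(j + 4)/(j + 3)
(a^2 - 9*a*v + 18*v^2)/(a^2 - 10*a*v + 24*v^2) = (-a + 3*v)/(-a + 4*v)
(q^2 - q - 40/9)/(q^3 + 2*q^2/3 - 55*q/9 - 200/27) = 3/(3*q + 5)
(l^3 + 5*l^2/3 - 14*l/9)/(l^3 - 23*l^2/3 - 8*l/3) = (-9*l^2 - 15*l + 14)/(3*(-3*l^2 + 23*l + 8))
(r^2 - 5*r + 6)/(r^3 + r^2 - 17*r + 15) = (r - 2)/(r^2 + 4*r - 5)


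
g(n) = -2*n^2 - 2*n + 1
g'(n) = -4*n - 2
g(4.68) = -52.16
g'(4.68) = -20.72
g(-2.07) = -3.43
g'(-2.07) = 6.28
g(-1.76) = -1.68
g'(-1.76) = 5.04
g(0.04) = 0.92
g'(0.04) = -2.16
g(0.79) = -1.83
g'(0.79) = -5.16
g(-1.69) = -1.33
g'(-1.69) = 4.76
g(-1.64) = -1.10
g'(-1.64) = 4.56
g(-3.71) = -19.11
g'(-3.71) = 12.84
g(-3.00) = -11.00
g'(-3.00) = 10.00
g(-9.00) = -143.00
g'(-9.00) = 34.00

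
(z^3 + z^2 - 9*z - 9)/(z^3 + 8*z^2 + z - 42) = (z^2 - 2*z - 3)/(z^2 + 5*z - 14)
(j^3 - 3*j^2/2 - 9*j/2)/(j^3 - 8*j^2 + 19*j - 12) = j*(2*j + 3)/(2*(j^2 - 5*j + 4))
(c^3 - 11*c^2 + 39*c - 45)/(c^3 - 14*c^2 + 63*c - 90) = (c - 3)/(c - 6)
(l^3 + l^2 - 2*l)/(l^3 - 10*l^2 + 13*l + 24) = l*(l^2 + l - 2)/(l^3 - 10*l^2 + 13*l + 24)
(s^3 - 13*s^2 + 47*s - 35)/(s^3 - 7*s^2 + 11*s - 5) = (s - 7)/(s - 1)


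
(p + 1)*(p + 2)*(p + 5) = p^3 + 8*p^2 + 17*p + 10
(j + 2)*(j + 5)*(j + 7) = j^3 + 14*j^2 + 59*j + 70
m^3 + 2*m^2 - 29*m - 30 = (m - 5)*(m + 1)*(m + 6)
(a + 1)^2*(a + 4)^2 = a^4 + 10*a^3 + 33*a^2 + 40*a + 16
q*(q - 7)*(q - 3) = q^3 - 10*q^2 + 21*q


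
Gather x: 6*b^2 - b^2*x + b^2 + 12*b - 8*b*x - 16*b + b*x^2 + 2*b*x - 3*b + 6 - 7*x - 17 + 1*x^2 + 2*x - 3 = 7*b^2 - 7*b + x^2*(b + 1) + x*(-b^2 - 6*b - 5) - 14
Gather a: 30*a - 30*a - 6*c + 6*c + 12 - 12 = 0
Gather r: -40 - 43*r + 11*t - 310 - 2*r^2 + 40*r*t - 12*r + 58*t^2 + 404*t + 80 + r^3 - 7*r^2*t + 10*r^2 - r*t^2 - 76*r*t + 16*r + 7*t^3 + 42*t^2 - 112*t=r^3 + r^2*(8 - 7*t) + r*(-t^2 - 36*t - 39) + 7*t^3 + 100*t^2 + 303*t - 270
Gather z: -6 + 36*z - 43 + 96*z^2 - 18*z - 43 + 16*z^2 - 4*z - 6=112*z^2 + 14*z - 98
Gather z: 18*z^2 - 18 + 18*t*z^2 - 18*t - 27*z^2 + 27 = -18*t + z^2*(18*t - 9) + 9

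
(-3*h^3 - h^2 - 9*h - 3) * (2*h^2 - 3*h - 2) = -6*h^5 + 7*h^4 - 9*h^3 + 23*h^2 + 27*h + 6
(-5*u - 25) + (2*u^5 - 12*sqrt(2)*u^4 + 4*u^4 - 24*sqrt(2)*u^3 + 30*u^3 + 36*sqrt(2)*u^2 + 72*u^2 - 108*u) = 2*u^5 - 12*sqrt(2)*u^4 + 4*u^4 - 24*sqrt(2)*u^3 + 30*u^3 + 36*sqrt(2)*u^2 + 72*u^2 - 113*u - 25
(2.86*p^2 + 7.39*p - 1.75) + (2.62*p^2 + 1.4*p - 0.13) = 5.48*p^2 + 8.79*p - 1.88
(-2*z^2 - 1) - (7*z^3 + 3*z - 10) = -7*z^3 - 2*z^2 - 3*z + 9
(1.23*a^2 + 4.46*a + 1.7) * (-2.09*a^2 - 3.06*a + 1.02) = -2.5707*a^4 - 13.0852*a^3 - 15.946*a^2 - 0.6528*a + 1.734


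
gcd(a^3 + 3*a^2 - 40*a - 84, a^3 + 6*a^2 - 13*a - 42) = a^2 + 9*a + 14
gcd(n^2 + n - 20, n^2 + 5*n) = n + 5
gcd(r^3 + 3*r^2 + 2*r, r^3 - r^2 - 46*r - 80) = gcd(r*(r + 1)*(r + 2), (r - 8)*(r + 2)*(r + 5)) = r + 2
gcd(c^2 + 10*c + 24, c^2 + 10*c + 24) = c^2 + 10*c + 24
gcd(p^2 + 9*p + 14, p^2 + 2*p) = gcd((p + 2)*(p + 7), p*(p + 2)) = p + 2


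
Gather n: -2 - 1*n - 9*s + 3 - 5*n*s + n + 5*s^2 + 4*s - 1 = -5*n*s + 5*s^2 - 5*s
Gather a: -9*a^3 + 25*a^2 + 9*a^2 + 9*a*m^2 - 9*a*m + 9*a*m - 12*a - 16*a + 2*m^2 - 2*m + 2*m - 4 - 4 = -9*a^3 + 34*a^2 + a*(9*m^2 - 28) + 2*m^2 - 8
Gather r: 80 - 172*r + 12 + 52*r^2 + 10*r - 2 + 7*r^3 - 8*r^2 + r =7*r^3 + 44*r^2 - 161*r + 90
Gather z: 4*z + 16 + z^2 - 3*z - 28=z^2 + z - 12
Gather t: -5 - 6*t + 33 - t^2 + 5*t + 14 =-t^2 - t + 42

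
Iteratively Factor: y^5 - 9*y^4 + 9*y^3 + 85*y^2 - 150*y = (y - 5)*(y^4 - 4*y^3 - 11*y^2 + 30*y) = (y - 5)*(y + 3)*(y^3 - 7*y^2 + 10*y) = y*(y - 5)*(y + 3)*(y^2 - 7*y + 10) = y*(y - 5)*(y - 2)*(y + 3)*(y - 5)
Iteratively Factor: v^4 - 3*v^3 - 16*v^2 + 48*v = (v + 4)*(v^3 - 7*v^2 + 12*v) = (v - 4)*(v + 4)*(v^2 - 3*v) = v*(v - 4)*(v + 4)*(v - 3)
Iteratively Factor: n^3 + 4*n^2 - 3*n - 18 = (n + 3)*(n^2 + n - 6) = (n + 3)^2*(n - 2)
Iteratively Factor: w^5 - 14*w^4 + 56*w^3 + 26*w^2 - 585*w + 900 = (w - 4)*(w^4 - 10*w^3 + 16*w^2 + 90*w - 225) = (w - 5)*(w - 4)*(w^3 - 5*w^2 - 9*w + 45) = (w - 5)*(w - 4)*(w + 3)*(w^2 - 8*w + 15) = (w - 5)^2*(w - 4)*(w + 3)*(w - 3)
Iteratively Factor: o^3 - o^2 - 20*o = (o)*(o^2 - o - 20) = o*(o + 4)*(o - 5)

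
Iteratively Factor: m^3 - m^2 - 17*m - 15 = (m + 1)*(m^2 - 2*m - 15) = (m - 5)*(m + 1)*(m + 3)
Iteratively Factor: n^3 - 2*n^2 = (n - 2)*(n^2) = n*(n - 2)*(n)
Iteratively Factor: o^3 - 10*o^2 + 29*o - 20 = (o - 4)*(o^2 - 6*o + 5) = (o - 4)*(o - 1)*(o - 5)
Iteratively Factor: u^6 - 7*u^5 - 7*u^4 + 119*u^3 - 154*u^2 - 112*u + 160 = (u - 2)*(u^5 - 5*u^4 - 17*u^3 + 85*u^2 + 16*u - 80) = (u - 2)*(u + 4)*(u^4 - 9*u^3 + 19*u^2 + 9*u - 20) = (u - 2)*(u + 1)*(u + 4)*(u^3 - 10*u^2 + 29*u - 20) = (u - 5)*(u - 2)*(u + 1)*(u + 4)*(u^2 - 5*u + 4) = (u - 5)*(u - 4)*(u - 2)*(u + 1)*(u + 4)*(u - 1)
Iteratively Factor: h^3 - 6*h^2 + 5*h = (h - 5)*(h^2 - h) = h*(h - 5)*(h - 1)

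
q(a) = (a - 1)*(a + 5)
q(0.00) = -5.00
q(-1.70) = -8.91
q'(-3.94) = -3.88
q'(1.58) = 7.16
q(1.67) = 4.47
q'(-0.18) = 3.64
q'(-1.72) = 0.56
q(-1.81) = -8.96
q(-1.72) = -8.92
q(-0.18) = -5.69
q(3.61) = 22.47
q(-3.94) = -5.24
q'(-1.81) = 0.38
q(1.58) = 3.82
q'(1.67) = 7.34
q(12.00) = 187.00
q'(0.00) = 4.00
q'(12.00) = 28.00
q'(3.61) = 11.22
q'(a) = 2*a + 4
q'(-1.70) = 0.60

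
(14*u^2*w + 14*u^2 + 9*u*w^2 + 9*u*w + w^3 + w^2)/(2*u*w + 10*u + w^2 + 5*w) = (7*u*w + 7*u + w^2 + w)/(w + 5)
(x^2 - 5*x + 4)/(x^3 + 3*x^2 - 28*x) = (x - 1)/(x*(x + 7))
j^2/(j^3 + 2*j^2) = 1/(j + 2)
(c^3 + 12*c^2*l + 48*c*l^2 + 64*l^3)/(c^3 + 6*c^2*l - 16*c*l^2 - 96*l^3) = (c^2 + 8*c*l + 16*l^2)/(c^2 + 2*c*l - 24*l^2)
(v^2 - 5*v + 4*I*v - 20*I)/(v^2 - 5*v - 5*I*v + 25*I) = (v + 4*I)/(v - 5*I)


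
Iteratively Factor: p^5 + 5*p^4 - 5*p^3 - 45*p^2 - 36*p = (p + 1)*(p^4 + 4*p^3 - 9*p^2 - 36*p) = (p - 3)*(p + 1)*(p^3 + 7*p^2 + 12*p) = p*(p - 3)*(p + 1)*(p^2 + 7*p + 12) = p*(p - 3)*(p + 1)*(p + 4)*(p + 3)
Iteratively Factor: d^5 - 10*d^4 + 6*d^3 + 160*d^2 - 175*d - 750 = (d - 5)*(d^4 - 5*d^3 - 19*d^2 + 65*d + 150) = (d - 5)*(d + 3)*(d^3 - 8*d^2 + 5*d + 50) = (d - 5)^2*(d + 3)*(d^2 - 3*d - 10) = (d - 5)^3*(d + 3)*(d + 2)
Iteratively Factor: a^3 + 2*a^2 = (a)*(a^2 + 2*a) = a^2*(a + 2)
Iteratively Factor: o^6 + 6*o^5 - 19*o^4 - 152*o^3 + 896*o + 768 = (o - 3)*(o^5 + 9*o^4 + 8*o^3 - 128*o^2 - 384*o - 256) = (o - 3)*(o + 4)*(o^4 + 5*o^3 - 12*o^2 - 80*o - 64) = (o - 3)*(o + 4)^2*(o^3 + o^2 - 16*o - 16) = (o - 4)*(o - 3)*(o + 4)^2*(o^2 + 5*o + 4) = (o - 4)*(o - 3)*(o + 4)^3*(o + 1)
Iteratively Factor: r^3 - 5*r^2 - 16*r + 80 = (r - 4)*(r^2 - r - 20) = (r - 4)*(r + 4)*(r - 5)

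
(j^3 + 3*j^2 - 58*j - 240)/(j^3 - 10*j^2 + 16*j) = (j^2 + 11*j + 30)/(j*(j - 2))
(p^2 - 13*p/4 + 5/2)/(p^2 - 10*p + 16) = (p - 5/4)/(p - 8)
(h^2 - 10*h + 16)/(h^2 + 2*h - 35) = (h^2 - 10*h + 16)/(h^2 + 2*h - 35)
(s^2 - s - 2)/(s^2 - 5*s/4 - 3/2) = 4*(s + 1)/(4*s + 3)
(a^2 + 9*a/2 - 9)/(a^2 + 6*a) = (a - 3/2)/a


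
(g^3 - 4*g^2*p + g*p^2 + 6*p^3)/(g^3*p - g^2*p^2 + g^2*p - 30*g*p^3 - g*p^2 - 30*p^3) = (-g^3 + 4*g^2*p - g*p^2 - 6*p^3)/(p*(-g^3 + g^2*p - g^2 + 30*g*p^2 + g*p + 30*p^2))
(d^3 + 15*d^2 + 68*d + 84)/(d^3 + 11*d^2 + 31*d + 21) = (d^2 + 8*d + 12)/(d^2 + 4*d + 3)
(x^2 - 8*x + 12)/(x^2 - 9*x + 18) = (x - 2)/(x - 3)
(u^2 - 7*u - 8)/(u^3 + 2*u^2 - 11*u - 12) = (u - 8)/(u^2 + u - 12)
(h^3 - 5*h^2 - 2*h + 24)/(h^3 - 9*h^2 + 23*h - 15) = (h^2 - 2*h - 8)/(h^2 - 6*h + 5)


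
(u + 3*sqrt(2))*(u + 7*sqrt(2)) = u^2 + 10*sqrt(2)*u + 42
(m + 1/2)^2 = m^2 + m + 1/4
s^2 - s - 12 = (s - 4)*(s + 3)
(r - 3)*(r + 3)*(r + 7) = r^3 + 7*r^2 - 9*r - 63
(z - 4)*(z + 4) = z^2 - 16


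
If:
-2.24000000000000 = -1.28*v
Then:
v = 1.75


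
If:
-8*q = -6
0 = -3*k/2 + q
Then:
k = 1/2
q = 3/4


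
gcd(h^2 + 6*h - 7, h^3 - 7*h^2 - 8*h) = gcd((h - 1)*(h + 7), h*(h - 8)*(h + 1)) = 1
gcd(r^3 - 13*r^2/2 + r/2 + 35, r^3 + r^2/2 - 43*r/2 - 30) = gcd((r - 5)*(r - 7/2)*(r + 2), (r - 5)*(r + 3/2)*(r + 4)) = r - 5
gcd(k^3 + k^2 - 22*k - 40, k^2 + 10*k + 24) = k + 4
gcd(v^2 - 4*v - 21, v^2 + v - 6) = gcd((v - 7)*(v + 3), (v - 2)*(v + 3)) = v + 3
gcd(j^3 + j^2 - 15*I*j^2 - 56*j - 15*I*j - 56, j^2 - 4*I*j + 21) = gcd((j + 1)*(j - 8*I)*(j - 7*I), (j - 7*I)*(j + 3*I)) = j - 7*I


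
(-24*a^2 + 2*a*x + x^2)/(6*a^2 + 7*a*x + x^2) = (-4*a + x)/(a + x)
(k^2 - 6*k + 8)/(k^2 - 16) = (k - 2)/(k + 4)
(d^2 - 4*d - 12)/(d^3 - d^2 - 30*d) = (d + 2)/(d*(d + 5))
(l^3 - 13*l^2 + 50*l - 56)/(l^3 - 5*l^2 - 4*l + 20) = (l^2 - 11*l + 28)/(l^2 - 3*l - 10)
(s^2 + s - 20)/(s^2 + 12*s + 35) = (s - 4)/(s + 7)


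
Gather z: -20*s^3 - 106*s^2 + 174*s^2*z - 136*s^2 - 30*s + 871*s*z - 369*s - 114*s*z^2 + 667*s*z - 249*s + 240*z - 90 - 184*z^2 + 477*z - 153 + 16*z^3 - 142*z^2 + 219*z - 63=-20*s^3 - 242*s^2 - 648*s + 16*z^3 + z^2*(-114*s - 326) + z*(174*s^2 + 1538*s + 936) - 306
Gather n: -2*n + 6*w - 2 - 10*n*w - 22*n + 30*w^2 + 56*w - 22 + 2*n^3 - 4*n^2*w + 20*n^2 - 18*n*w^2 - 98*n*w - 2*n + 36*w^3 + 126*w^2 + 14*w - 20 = 2*n^3 + n^2*(20 - 4*w) + n*(-18*w^2 - 108*w - 26) + 36*w^3 + 156*w^2 + 76*w - 44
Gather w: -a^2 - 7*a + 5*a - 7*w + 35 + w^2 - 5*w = -a^2 - 2*a + w^2 - 12*w + 35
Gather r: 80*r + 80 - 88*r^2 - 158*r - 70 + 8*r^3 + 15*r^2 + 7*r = 8*r^3 - 73*r^2 - 71*r + 10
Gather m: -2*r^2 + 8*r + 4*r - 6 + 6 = -2*r^2 + 12*r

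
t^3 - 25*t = t*(t - 5)*(t + 5)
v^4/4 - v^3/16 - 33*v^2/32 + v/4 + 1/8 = (v/4 + 1/2)*(v - 2)*(v - 1/2)*(v + 1/4)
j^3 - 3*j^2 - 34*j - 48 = (j - 8)*(j + 2)*(j + 3)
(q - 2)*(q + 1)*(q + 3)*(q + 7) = q^4 + 9*q^3 + 9*q^2 - 41*q - 42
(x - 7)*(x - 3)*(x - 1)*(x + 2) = x^4 - 9*x^3 + 9*x^2 + 41*x - 42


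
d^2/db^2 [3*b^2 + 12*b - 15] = 6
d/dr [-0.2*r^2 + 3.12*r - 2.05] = 3.12 - 0.4*r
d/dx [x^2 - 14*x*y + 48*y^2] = 2*x - 14*y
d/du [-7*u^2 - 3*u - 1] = -14*u - 3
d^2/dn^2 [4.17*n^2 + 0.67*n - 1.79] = 8.34000000000000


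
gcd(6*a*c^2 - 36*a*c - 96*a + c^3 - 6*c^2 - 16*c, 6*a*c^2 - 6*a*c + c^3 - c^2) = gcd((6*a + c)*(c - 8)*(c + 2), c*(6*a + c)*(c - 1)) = 6*a + c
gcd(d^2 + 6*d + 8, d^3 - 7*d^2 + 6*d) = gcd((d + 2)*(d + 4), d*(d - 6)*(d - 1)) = 1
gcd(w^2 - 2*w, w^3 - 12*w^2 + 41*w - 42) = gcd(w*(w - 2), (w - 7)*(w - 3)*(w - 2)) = w - 2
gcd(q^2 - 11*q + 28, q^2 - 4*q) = q - 4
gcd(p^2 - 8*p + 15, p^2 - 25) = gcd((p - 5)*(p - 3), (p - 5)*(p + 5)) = p - 5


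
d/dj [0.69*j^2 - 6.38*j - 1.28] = 1.38*j - 6.38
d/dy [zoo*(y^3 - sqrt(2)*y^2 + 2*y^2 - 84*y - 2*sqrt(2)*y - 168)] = nan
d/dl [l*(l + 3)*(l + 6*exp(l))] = 6*l^2*exp(l) + 3*l^2 + 30*l*exp(l) + 6*l + 18*exp(l)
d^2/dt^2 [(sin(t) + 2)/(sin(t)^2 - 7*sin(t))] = (-sin(t)^2 - 15*sin(t) + 44 - 86/sin(t) - 84/sin(t)^2 + 196/sin(t)^3)/(sin(t) - 7)^3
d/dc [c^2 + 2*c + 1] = 2*c + 2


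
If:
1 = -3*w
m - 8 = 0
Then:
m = 8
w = -1/3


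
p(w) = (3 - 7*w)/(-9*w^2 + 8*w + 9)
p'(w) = (3 - 7*w)*(18*w - 8)/(-9*w^2 + 8*w + 9)^2 - 7/(-9*w^2 + 8*w + 9)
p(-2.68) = -0.28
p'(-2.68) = -0.12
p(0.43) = -0.00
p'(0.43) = -0.65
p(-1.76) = -0.46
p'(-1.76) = -0.35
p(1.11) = -0.70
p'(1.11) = -2.27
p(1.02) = -0.53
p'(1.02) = -1.60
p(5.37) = 0.17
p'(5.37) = -0.04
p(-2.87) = -0.26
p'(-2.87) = -0.10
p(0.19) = 0.16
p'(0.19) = -0.76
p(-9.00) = -0.08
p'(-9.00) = -0.00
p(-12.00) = -0.06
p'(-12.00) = -0.00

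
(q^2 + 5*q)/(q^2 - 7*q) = (q + 5)/(q - 7)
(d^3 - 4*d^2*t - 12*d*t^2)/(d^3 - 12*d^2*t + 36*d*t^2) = (-d - 2*t)/(-d + 6*t)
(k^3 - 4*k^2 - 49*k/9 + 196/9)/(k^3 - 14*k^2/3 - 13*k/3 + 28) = (k - 7/3)/(k - 3)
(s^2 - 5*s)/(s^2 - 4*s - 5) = s/(s + 1)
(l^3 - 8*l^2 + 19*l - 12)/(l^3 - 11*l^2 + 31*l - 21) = (l - 4)/(l - 7)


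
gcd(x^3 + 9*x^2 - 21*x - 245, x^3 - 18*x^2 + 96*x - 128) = 1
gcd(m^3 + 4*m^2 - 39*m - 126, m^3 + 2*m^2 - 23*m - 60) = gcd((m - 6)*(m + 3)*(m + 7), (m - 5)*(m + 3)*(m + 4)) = m + 3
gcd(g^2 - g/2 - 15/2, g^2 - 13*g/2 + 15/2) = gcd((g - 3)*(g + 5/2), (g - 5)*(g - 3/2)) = 1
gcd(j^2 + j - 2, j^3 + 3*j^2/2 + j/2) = 1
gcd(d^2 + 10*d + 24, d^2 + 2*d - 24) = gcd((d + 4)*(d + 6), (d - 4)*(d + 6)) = d + 6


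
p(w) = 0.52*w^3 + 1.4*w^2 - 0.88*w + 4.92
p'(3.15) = 23.42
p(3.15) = 32.29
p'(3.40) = 26.67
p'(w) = 1.56*w^2 + 2.8*w - 0.88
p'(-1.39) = -1.76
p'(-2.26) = 0.76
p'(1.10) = 4.09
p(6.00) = 162.36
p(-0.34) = 5.36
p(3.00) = 28.92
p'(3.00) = 21.56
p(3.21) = 33.72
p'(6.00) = 72.08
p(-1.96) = 8.11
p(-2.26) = 8.06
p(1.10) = 6.34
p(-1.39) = 7.45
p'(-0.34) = -1.65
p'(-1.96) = -0.38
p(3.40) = 38.55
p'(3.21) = 24.18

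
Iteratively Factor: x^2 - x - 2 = (x - 2)*(x + 1)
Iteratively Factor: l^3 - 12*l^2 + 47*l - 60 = (l - 3)*(l^2 - 9*l + 20) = (l - 5)*(l - 3)*(l - 4)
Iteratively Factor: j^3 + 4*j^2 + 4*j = (j + 2)*(j^2 + 2*j) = (j + 2)^2*(j)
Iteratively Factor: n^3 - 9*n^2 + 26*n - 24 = (n - 3)*(n^2 - 6*n + 8) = (n - 4)*(n - 3)*(n - 2)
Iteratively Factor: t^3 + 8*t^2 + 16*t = (t + 4)*(t^2 + 4*t) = t*(t + 4)*(t + 4)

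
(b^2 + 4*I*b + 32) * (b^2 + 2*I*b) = b^4 + 6*I*b^3 + 24*b^2 + 64*I*b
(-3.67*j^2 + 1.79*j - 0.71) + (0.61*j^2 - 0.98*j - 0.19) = -3.06*j^2 + 0.81*j - 0.9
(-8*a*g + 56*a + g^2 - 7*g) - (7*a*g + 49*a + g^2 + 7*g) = -15*a*g + 7*a - 14*g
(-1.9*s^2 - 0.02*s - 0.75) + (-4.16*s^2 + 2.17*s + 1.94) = -6.06*s^2 + 2.15*s + 1.19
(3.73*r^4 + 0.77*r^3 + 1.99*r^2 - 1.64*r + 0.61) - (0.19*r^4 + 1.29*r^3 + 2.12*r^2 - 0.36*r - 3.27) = 3.54*r^4 - 0.52*r^3 - 0.13*r^2 - 1.28*r + 3.88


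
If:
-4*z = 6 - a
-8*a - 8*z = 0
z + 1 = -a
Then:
No Solution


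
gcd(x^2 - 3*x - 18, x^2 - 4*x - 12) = x - 6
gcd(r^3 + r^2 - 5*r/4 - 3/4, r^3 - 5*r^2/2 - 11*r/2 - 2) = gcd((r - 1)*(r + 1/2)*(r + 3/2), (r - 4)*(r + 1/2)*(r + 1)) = r + 1/2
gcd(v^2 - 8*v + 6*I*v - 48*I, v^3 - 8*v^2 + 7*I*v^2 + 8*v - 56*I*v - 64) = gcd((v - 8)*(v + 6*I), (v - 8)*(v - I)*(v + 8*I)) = v - 8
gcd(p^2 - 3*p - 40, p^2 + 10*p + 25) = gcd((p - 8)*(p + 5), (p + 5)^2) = p + 5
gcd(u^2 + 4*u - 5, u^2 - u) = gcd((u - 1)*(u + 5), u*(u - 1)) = u - 1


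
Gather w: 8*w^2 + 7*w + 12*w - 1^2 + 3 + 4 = 8*w^2 + 19*w + 6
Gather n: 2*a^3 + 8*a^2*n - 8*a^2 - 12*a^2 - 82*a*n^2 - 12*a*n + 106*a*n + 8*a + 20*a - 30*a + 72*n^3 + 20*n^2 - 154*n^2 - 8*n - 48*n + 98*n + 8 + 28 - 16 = 2*a^3 - 20*a^2 - 2*a + 72*n^3 + n^2*(-82*a - 134) + n*(8*a^2 + 94*a + 42) + 20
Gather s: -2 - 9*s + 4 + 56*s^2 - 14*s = 56*s^2 - 23*s + 2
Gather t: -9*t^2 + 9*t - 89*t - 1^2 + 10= -9*t^2 - 80*t + 9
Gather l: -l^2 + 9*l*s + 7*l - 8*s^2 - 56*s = -l^2 + l*(9*s + 7) - 8*s^2 - 56*s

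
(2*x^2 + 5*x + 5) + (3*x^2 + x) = 5*x^2 + 6*x + 5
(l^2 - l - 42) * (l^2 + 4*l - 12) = l^4 + 3*l^3 - 58*l^2 - 156*l + 504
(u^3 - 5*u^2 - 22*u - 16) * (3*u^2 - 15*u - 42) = 3*u^5 - 30*u^4 - 33*u^3 + 492*u^2 + 1164*u + 672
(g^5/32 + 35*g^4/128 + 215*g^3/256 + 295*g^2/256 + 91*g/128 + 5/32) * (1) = g^5/32 + 35*g^4/128 + 215*g^3/256 + 295*g^2/256 + 91*g/128 + 5/32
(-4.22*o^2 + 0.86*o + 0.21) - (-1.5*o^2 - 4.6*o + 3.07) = -2.72*o^2 + 5.46*o - 2.86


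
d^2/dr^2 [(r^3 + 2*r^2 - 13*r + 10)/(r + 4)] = 2*(r^3 + 12*r^2 + 48*r + 94)/(r^3 + 12*r^2 + 48*r + 64)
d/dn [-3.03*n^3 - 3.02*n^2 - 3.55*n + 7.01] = -9.09*n^2 - 6.04*n - 3.55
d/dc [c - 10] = 1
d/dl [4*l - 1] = 4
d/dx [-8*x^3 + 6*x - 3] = 6 - 24*x^2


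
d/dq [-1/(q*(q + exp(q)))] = (q*(exp(q) + 1) + q + exp(q))/(q^2*(q + exp(q))^2)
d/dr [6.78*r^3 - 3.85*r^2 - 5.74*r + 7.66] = 20.34*r^2 - 7.7*r - 5.74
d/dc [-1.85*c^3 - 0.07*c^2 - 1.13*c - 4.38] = -5.55*c^2 - 0.14*c - 1.13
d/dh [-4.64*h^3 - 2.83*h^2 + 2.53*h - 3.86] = -13.92*h^2 - 5.66*h + 2.53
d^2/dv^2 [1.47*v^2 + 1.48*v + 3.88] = 2.94000000000000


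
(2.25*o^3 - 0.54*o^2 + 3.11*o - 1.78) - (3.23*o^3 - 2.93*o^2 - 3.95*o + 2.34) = -0.98*o^3 + 2.39*o^2 + 7.06*o - 4.12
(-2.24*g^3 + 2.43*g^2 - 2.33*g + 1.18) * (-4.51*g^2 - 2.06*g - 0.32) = 10.1024*g^5 - 6.3449*g^4 + 6.2193*g^3 - 1.2996*g^2 - 1.6852*g - 0.3776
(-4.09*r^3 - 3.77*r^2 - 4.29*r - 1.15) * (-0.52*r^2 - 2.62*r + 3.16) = 2.1268*r^5 + 12.6762*r^4 - 0.8162*r^3 - 0.0753999999999984*r^2 - 10.5434*r - 3.634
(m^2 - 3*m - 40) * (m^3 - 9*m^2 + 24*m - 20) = m^5 - 12*m^4 + 11*m^3 + 268*m^2 - 900*m + 800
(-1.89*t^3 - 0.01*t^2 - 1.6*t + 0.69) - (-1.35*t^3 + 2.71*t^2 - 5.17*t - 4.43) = -0.54*t^3 - 2.72*t^2 + 3.57*t + 5.12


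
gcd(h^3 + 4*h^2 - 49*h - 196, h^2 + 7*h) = h + 7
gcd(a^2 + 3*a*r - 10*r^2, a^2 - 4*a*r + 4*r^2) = -a + 2*r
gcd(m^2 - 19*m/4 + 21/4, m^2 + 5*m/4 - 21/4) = m - 7/4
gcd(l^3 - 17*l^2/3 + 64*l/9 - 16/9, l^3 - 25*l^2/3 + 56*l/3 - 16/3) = l^2 - 13*l/3 + 4/3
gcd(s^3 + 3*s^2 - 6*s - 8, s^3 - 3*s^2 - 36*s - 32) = s^2 + 5*s + 4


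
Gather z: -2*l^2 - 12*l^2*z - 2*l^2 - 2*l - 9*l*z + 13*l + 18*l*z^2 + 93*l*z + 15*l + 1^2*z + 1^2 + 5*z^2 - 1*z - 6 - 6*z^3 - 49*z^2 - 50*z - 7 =-4*l^2 + 26*l - 6*z^3 + z^2*(18*l - 44) + z*(-12*l^2 + 84*l - 50) - 12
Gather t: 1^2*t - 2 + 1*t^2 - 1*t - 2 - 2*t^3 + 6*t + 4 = -2*t^3 + t^2 + 6*t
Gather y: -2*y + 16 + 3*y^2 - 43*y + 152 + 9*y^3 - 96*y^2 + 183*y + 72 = 9*y^3 - 93*y^2 + 138*y + 240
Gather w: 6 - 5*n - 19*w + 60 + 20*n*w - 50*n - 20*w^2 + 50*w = -55*n - 20*w^2 + w*(20*n + 31) + 66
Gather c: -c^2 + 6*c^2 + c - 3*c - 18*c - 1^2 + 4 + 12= 5*c^2 - 20*c + 15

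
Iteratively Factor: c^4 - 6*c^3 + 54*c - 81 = (c + 3)*(c^3 - 9*c^2 + 27*c - 27) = (c - 3)*(c + 3)*(c^2 - 6*c + 9) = (c - 3)^2*(c + 3)*(c - 3)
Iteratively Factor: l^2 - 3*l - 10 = (l - 5)*(l + 2)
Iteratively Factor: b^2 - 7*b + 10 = (b - 2)*(b - 5)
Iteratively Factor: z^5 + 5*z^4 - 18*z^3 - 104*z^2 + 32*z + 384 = (z + 4)*(z^4 + z^3 - 22*z^2 - 16*z + 96) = (z + 3)*(z + 4)*(z^3 - 2*z^2 - 16*z + 32) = (z - 4)*(z + 3)*(z + 4)*(z^2 + 2*z - 8) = (z - 4)*(z - 2)*(z + 3)*(z + 4)*(z + 4)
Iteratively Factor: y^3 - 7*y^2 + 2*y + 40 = (y - 5)*(y^2 - 2*y - 8) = (y - 5)*(y + 2)*(y - 4)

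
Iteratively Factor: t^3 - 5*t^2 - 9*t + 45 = (t + 3)*(t^2 - 8*t + 15) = (t - 3)*(t + 3)*(t - 5)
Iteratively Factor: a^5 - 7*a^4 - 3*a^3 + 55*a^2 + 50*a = (a + 2)*(a^4 - 9*a^3 + 15*a^2 + 25*a) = (a + 1)*(a + 2)*(a^3 - 10*a^2 + 25*a) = a*(a + 1)*(a + 2)*(a^2 - 10*a + 25) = a*(a - 5)*(a + 1)*(a + 2)*(a - 5)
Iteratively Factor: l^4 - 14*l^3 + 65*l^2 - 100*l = (l)*(l^3 - 14*l^2 + 65*l - 100) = l*(l - 5)*(l^2 - 9*l + 20) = l*(l - 5)^2*(l - 4)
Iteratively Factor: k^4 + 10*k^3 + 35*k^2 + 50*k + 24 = (k + 3)*(k^3 + 7*k^2 + 14*k + 8) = (k + 2)*(k + 3)*(k^2 + 5*k + 4) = (k + 2)*(k + 3)*(k + 4)*(k + 1)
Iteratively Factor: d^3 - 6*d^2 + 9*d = (d - 3)*(d^2 - 3*d) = d*(d - 3)*(d - 3)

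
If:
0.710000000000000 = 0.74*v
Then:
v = 0.96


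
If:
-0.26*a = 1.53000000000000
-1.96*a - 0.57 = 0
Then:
No Solution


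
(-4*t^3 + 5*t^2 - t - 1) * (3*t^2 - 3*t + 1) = -12*t^5 + 27*t^4 - 22*t^3 + 5*t^2 + 2*t - 1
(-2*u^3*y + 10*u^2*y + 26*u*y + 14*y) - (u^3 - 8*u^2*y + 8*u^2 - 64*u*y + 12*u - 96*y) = -2*u^3*y - u^3 + 18*u^2*y - 8*u^2 + 90*u*y - 12*u + 110*y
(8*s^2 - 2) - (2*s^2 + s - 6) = 6*s^2 - s + 4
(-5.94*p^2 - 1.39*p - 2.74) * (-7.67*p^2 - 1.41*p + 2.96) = 45.5598*p^4 + 19.0367*p^3 + 5.3933*p^2 - 0.251*p - 8.1104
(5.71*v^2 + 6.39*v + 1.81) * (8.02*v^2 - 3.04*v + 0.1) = 45.7942*v^4 + 33.8894*v^3 - 4.3384*v^2 - 4.8634*v + 0.181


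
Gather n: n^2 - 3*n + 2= n^2 - 3*n + 2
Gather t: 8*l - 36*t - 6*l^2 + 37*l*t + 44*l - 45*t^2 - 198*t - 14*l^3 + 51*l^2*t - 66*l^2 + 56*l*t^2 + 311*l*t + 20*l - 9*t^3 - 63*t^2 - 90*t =-14*l^3 - 72*l^2 + 72*l - 9*t^3 + t^2*(56*l - 108) + t*(51*l^2 + 348*l - 324)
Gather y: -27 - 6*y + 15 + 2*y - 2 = -4*y - 14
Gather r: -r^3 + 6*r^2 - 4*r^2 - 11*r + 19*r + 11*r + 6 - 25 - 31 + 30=-r^3 + 2*r^2 + 19*r - 20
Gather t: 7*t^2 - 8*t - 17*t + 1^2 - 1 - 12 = 7*t^2 - 25*t - 12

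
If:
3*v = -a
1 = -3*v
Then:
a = 1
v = -1/3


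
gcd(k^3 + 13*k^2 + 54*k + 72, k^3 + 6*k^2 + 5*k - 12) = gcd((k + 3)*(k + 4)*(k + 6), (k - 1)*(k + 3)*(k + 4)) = k^2 + 7*k + 12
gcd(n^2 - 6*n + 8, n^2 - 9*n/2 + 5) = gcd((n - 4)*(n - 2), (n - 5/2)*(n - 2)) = n - 2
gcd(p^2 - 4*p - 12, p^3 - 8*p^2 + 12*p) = p - 6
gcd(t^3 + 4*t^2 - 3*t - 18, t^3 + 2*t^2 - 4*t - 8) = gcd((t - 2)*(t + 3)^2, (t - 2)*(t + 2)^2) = t - 2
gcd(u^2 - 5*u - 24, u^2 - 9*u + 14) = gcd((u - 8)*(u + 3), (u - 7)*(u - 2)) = 1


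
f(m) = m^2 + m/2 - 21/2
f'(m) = 2*m + 1/2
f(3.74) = 5.36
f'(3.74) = 7.98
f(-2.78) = -4.16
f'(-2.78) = -5.06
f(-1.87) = -7.94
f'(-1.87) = -3.24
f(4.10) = 8.36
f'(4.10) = 8.70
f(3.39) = 2.69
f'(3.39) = 7.28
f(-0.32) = -10.56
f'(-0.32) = -0.14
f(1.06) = -8.85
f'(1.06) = 2.62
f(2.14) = -4.85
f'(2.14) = 4.78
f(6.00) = 28.50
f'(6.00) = 12.50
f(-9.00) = 66.00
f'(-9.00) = -17.50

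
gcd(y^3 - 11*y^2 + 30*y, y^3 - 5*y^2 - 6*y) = y^2 - 6*y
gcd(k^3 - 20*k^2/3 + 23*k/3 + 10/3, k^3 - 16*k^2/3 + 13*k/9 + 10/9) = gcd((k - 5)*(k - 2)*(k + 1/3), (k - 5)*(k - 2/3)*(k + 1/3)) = k^2 - 14*k/3 - 5/3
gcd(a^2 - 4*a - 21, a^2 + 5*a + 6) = a + 3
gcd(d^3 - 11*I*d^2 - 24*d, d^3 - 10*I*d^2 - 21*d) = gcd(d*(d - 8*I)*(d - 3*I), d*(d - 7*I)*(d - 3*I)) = d^2 - 3*I*d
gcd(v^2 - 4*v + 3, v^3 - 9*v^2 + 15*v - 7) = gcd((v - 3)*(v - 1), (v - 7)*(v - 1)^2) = v - 1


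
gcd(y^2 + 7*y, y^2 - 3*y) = y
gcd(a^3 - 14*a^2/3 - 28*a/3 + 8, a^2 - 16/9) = 1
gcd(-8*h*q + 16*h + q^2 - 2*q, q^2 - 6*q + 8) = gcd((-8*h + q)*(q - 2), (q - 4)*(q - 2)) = q - 2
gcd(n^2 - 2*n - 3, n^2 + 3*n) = 1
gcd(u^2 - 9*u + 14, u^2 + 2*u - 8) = u - 2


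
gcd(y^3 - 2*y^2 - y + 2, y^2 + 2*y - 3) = y - 1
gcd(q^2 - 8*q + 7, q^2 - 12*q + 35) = q - 7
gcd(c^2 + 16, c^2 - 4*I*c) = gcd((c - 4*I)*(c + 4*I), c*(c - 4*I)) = c - 4*I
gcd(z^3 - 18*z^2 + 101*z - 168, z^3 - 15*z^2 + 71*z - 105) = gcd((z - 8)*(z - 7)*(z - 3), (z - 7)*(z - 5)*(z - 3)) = z^2 - 10*z + 21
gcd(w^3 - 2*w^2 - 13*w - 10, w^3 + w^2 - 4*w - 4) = w^2 + 3*w + 2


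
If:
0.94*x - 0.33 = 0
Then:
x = 0.35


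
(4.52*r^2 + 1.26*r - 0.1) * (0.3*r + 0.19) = 1.356*r^3 + 1.2368*r^2 + 0.2094*r - 0.019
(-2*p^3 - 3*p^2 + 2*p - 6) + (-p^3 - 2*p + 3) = -3*p^3 - 3*p^2 - 3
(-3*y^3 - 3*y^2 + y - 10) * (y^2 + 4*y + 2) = -3*y^5 - 15*y^4 - 17*y^3 - 12*y^2 - 38*y - 20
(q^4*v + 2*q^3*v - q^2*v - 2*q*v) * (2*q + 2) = 2*q^5*v + 6*q^4*v + 2*q^3*v - 6*q^2*v - 4*q*v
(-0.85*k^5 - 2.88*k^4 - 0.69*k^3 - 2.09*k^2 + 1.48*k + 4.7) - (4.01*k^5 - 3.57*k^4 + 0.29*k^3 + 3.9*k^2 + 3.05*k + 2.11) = -4.86*k^5 + 0.69*k^4 - 0.98*k^3 - 5.99*k^2 - 1.57*k + 2.59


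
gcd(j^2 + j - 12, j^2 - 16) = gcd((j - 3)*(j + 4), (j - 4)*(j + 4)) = j + 4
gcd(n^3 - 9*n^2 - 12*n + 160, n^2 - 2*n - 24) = n + 4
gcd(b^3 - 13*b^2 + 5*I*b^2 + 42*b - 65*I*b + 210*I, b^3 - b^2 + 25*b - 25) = b + 5*I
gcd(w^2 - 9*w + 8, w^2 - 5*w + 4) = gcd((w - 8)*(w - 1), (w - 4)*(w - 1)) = w - 1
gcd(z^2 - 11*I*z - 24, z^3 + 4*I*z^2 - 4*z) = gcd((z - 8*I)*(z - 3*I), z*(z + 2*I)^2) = 1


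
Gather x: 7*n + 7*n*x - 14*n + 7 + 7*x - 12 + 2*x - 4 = -7*n + x*(7*n + 9) - 9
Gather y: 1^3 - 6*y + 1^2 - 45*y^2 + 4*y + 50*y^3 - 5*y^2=50*y^3 - 50*y^2 - 2*y + 2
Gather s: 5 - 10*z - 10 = -10*z - 5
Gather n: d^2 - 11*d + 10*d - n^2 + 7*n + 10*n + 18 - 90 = d^2 - d - n^2 + 17*n - 72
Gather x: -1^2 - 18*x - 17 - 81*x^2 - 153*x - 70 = -81*x^2 - 171*x - 88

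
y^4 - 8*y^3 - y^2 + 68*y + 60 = (y - 6)*(y - 5)*(y + 1)*(y + 2)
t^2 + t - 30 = (t - 5)*(t + 6)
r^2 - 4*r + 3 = (r - 3)*(r - 1)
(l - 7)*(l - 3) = l^2 - 10*l + 21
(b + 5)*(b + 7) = b^2 + 12*b + 35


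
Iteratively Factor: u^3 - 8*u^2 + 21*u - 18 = (u - 2)*(u^2 - 6*u + 9) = (u - 3)*(u - 2)*(u - 3)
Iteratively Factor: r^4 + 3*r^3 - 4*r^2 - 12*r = (r - 2)*(r^3 + 5*r^2 + 6*r) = (r - 2)*(r + 3)*(r^2 + 2*r) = (r - 2)*(r + 2)*(r + 3)*(r)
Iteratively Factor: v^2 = (v)*(v)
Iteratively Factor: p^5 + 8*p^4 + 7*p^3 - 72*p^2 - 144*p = (p + 3)*(p^4 + 5*p^3 - 8*p^2 - 48*p) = (p + 3)*(p + 4)*(p^3 + p^2 - 12*p) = p*(p + 3)*(p + 4)*(p^2 + p - 12) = p*(p + 3)*(p + 4)^2*(p - 3)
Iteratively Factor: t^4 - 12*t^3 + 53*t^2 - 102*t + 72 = (t - 3)*(t^3 - 9*t^2 + 26*t - 24) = (t - 3)*(t - 2)*(t^2 - 7*t + 12) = (t - 3)^2*(t - 2)*(t - 4)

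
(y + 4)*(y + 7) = y^2 + 11*y + 28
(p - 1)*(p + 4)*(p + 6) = p^3 + 9*p^2 + 14*p - 24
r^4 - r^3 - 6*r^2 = r^2*(r - 3)*(r + 2)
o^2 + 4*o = o*(o + 4)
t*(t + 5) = t^2 + 5*t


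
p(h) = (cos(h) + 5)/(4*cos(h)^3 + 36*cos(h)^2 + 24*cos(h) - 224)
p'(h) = (cos(h) + 5)*(12*sin(h)*cos(h)^2 + 72*sin(h)*cos(h) + 24*sin(h))/(4*cos(h)^3 + 36*cos(h)^2 + 24*cos(h) - 224)^2 - sin(h)/(4*cos(h)^3 + 36*cos(h)^2 + 24*cos(h) - 224) = (183*cos(h)/2 + 12*cos(2*h) + cos(3*h)/2 + 98)*sin(h)/(4*(cos(h)^3 + 9*cos(h)^2 + 6*cos(h) - 56)^2)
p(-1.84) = -0.02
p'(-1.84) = -0.00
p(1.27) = -0.02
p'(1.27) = 0.01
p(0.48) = -0.03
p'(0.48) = 0.01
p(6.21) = -0.04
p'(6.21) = -0.00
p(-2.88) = -0.02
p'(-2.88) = -0.00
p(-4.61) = -0.02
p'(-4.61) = 0.01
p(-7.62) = -0.02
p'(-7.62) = -0.01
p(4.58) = -0.02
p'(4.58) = -0.01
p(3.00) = -0.02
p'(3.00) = 0.00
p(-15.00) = -0.02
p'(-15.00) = 0.00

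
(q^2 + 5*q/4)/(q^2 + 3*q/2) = (4*q + 5)/(2*(2*q + 3))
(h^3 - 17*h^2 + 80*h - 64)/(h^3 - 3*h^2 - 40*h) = (h^2 - 9*h + 8)/(h*(h + 5))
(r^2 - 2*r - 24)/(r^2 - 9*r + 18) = (r + 4)/(r - 3)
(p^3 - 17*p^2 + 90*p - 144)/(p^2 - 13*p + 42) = (p^2 - 11*p + 24)/(p - 7)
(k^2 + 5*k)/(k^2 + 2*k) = (k + 5)/(k + 2)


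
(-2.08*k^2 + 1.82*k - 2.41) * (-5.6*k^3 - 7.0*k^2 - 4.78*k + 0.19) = 11.648*k^5 + 4.368*k^4 + 10.6984*k^3 + 7.7752*k^2 + 11.8656*k - 0.4579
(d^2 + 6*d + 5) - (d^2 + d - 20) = 5*d + 25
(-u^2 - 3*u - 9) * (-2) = 2*u^2 + 6*u + 18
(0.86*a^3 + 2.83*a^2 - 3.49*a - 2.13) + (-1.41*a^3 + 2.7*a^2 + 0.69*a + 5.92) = -0.55*a^3 + 5.53*a^2 - 2.8*a + 3.79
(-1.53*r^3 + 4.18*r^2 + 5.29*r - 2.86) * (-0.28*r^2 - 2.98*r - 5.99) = 0.4284*r^5 + 3.389*r^4 - 4.7729*r^3 - 40.0016*r^2 - 23.1643*r + 17.1314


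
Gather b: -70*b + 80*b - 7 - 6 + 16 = 10*b + 3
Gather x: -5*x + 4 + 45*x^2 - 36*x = 45*x^2 - 41*x + 4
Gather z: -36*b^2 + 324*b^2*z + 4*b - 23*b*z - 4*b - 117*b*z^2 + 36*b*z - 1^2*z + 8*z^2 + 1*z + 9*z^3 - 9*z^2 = -36*b^2 + 9*z^3 + z^2*(-117*b - 1) + z*(324*b^2 + 13*b)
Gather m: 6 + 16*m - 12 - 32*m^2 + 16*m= -32*m^2 + 32*m - 6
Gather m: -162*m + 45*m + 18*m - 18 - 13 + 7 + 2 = -99*m - 22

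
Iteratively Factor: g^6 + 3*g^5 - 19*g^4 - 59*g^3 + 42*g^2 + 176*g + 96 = (g + 1)*(g^5 + 2*g^4 - 21*g^3 - 38*g^2 + 80*g + 96) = (g + 1)*(g + 3)*(g^4 - g^3 - 18*g^2 + 16*g + 32) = (g - 2)*(g + 1)*(g + 3)*(g^3 + g^2 - 16*g - 16) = (g - 2)*(g + 1)*(g + 3)*(g + 4)*(g^2 - 3*g - 4) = (g - 4)*(g - 2)*(g + 1)*(g + 3)*(g + 4)*(g + 1)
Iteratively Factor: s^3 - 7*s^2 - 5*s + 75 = (s + 3)*(s^2 - 10*s + 25) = (s - 5)*(s + 3)*(s - 5)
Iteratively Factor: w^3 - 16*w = (w + 4)*(w^2 - 4*w) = (w - 4)*(w + 4)*(w)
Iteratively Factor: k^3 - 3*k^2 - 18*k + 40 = (k - 5)*(k^2 + 2*k - 8) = (k - 5)*(k + 4)*(k - 2)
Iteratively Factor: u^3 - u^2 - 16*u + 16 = (u + 4)*(u^2 - 5*u + 4) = (u - 1)*(u + 4)*(u - 4)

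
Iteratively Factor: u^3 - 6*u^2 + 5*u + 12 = (u - 3)*(u^2 - 3*u - 4) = (u - 3)*(u + 1)*(u - 4)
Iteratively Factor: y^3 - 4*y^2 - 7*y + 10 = (y + 2)*(y^2 - 6*y + 5) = (y - 1)*(y + 2)*(y - 5)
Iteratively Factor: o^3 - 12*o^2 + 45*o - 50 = (o - 2)*(o^2 - 10*o + 25) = (o - 5)*(o - 2)*(o - 5)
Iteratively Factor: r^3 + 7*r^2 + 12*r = (r + 3)*(r^2 + 4*r) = r*(r + 3)*(r + 4)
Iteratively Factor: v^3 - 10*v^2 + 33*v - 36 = (v - 4)*(v^2 - 6*v + 9) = (v - 4)*(v - 3)*(v - 3)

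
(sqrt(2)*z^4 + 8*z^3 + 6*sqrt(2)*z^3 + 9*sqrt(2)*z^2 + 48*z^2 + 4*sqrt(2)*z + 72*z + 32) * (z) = sqrt(2)*z^5 + 8*z^4 + 6*sqrt(2)*z^4 + 9*sqrt(2)*z^3 + 48*z^3 + 4*sqrt(2)*z^2 + 72*z^2 + 32*z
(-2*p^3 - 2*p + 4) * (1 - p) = 2*p^4 - 2*p^3 + 2*p^2 - 6*p + 4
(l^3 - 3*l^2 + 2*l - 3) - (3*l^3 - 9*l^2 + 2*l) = -2*l^3 + 6*l^2 - 3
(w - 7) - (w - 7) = 0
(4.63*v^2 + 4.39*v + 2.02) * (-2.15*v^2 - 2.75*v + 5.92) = -9.9545*v^4 - 22.171*v^3 + 10.9941*v^2 + 20.4338*v + 11.9584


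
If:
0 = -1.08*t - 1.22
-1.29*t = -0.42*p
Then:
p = -3.47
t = -1.13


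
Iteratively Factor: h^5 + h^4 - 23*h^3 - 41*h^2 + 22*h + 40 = (h - 5)*(h^4 + 6*h^3 + 7*h^2 - 6*h - 8) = (h - 5)*(h + 2)*(h^3 + 4*h^2 - h - 4) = (h - 5)*(h + 1)*(h + 2)*(h^2 + 3*h - 4) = (h - 5)*(h - 1)*(h + 1)*(h + 2)*(h + 4)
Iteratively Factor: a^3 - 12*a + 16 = (a - 2)*(a^2 + 2*a - 8) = (a - 2)^2*(a + 4)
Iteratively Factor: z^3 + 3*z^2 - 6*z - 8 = (z + 1)*(z^2 + 2*z - 8) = (z + 1)*(z + 4)*(z - 2)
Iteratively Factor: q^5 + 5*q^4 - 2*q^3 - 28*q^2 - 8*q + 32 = (q + 2)*(q^4 + 3*q^3 - 8*q^2 - 12*q + 16) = (q - 2)*(q + 2)*(q^3 + 5*q^2 + 2*q - 8) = (q - 2)*(q - 1)*(q + 2)*(q^2 + 6*q + 8) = (q - 2)*(q - 1)*(q + 2)^2*(q + 4)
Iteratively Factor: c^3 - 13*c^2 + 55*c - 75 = (c - 5)*(c^2 - 8*c + 15) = (c - 5)*(c - 3)*(c - 5)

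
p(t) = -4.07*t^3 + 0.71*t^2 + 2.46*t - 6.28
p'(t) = -12.21*t^2 + 1.42*t + 2.46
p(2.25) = -43.51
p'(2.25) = -56.16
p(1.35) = -11.68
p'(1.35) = -17.88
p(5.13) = -524.45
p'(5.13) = -311.58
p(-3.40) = 153.53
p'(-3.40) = -143.52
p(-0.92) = -4.77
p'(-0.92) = -9.18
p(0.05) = -6.16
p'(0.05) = 2.50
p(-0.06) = -6.42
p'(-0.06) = 2.33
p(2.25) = -43.51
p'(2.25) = -56.16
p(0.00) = -6.28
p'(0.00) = 2.46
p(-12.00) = 7099.40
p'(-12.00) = -1772.82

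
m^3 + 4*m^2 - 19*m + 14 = (m - 2)*(m - 1)*(m + 7)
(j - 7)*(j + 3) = j^2 - 4*j - 21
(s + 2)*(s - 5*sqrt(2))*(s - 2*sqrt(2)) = s^3 - 7*sqrt(2)*s^2 + 2*s^2 - 14*sqrt(2)*s + 20*s + 40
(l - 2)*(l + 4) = l^2 + 2*l - 8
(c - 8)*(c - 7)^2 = c^3 - 22*c^2 + 161*c - 392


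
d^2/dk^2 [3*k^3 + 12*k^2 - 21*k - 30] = 18*k + 24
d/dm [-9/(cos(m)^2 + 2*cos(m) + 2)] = -18*(cos(m) + 1)*sin(m)/(cos(m)^2 + 2*cos(m) + 2)^2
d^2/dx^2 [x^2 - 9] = 2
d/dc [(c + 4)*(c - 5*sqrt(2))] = 2*c - 5*sqrt(2) + 4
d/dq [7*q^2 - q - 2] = 14*q - 1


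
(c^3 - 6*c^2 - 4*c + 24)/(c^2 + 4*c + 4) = (c^2 - 8*c + 12)/(c + 2)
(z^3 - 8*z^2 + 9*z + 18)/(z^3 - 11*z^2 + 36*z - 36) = (z + 1)/(z - 2)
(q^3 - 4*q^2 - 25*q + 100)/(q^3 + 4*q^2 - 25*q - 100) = (q - 4)/(q + 4)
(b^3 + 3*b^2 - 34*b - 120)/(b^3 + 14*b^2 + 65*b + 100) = (b - 6)/(b + 5)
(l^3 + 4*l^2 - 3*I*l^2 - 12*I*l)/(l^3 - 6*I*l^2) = (l^2 + l*(4 - 3*I) - 12*I)/(l*(l - 6*I))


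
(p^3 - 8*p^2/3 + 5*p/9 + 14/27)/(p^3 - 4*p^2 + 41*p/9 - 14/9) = (p + 1/3)/(p - 1)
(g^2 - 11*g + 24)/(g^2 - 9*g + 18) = (g - 8)/(g - 6)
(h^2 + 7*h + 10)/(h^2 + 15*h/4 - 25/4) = 4*(h + 2)/(4*h - 5)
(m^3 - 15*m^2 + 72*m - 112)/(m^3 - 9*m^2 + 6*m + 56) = (m - 4)/(m + 2)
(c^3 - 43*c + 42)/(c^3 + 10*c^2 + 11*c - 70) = (c^2 - 7*c + 6)/(c^2 + 3*c - 10)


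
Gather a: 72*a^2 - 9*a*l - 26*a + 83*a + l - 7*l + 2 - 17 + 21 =72*a^2 + a*(57 - 9*l) - 6*l + 6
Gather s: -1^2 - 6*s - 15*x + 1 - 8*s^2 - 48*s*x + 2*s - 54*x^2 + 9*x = -8*s^2 + s*(-48*x - 4) - 54*x^2 - 6*x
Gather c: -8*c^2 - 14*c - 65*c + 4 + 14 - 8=-8*c^2 - 79*c + 10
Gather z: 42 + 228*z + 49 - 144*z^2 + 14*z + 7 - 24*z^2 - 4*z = -168*z^2 + 238*z + 98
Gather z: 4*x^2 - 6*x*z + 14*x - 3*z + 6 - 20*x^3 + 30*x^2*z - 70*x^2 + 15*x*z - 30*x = -20*x^3 - 66*x^2 - 16*x + z*(30*x^2 + 9*x - 3) + 6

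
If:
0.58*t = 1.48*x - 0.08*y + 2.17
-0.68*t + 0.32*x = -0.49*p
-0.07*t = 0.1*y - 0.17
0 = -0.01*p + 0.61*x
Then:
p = 5.69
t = 4.15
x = 0.09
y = -1.20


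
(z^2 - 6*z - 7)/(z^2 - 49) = (z + 1)/(z + 7)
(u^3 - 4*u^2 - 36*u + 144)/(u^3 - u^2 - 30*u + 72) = (u - 6)/(u - 3)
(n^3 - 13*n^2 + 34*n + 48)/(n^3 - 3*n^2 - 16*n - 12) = (n - 8)/(n + 2)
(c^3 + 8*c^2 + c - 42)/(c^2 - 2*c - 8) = (-c^3 - 8*c^2 - c + 42)/(-c^2 + 2*c + 8)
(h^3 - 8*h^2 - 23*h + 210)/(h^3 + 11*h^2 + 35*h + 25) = (h^2 - 13*h + 42)/(h^2 + 6*h + 5)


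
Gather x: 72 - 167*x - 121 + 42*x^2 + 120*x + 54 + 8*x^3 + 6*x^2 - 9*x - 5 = 8*x^3 + 48*x^2 - 56*x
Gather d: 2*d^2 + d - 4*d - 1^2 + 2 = 2*d^2 - 3*d + 1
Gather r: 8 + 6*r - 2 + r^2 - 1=r^2 + 6*r + 5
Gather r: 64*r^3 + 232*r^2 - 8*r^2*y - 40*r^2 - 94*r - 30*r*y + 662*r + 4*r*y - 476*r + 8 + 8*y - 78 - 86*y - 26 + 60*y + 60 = 64*r^3 + r^2*(192 - 8*y) + r*(92 - 26*y) - 18*y - 36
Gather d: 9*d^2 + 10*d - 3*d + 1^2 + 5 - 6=9*d^2 + 7*d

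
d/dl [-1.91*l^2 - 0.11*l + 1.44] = -3.82*l - 0.11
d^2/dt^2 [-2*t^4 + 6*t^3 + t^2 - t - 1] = -24*t^2 + 36*t + 2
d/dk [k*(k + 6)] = 2*k + 6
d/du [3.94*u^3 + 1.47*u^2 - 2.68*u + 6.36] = 11.82*u^2 + 2.94*u - 2.68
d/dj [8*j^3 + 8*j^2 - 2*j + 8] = 24*j^2 + 16*j - 2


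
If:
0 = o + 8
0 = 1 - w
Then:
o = -8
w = 1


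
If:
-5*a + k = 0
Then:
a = k/5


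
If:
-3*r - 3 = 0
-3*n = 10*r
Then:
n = 10/3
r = -1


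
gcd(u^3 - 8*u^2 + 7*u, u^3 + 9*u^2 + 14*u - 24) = u - 1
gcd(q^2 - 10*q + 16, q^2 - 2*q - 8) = 1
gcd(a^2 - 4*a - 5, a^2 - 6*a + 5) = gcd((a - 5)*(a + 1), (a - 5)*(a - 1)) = a - 5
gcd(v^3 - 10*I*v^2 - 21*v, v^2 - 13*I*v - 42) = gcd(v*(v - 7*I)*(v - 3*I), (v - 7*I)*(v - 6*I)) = v - 7*I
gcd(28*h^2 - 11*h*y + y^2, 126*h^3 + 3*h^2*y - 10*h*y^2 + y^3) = -7*h + y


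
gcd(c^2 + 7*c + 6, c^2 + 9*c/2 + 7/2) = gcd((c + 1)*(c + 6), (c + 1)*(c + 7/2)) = c + 1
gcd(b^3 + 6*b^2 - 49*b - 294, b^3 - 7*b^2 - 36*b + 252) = b^2 - b - 42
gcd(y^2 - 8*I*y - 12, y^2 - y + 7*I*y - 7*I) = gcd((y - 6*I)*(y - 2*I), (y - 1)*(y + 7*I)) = 1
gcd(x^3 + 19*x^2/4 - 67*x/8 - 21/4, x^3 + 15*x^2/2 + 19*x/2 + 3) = x^2 + 13*x/2 + 3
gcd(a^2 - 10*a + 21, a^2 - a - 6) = a - 3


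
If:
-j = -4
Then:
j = 4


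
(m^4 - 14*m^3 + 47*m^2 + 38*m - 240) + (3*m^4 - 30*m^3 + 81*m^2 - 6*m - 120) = 4*m^4 - 44*m^3 + 128*m^2 + 32*m - 360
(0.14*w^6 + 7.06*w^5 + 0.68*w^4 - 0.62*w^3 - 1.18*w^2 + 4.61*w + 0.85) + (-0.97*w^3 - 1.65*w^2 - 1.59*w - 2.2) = 0.14*w^6 + 7.06*w^5 + 0.68*w^4 - 1.59*w^3 - 2.83*w^2 + 3.02*w - 1.35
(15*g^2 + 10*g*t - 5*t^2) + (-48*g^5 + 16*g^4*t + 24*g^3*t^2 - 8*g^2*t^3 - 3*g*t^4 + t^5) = -48*g^5 + 16*g^4*t + 24*g^3*t^2 - 8*g^2*t^3 + 15*g^2 - 3*g*t^4 + 10*g*t + t^5 - 5*t^2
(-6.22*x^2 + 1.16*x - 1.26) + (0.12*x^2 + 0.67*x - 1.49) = -6.1*x^2 + 1.83*x - 2.75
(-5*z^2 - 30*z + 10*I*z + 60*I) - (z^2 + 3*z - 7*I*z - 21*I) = -6*z^2 - 33*z + 17*I*z + 81*I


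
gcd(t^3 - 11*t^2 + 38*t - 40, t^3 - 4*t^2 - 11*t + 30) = t^2 - 7*t + 10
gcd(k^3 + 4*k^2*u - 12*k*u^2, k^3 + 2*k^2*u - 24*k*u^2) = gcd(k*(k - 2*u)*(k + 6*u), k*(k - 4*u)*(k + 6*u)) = k^2 + 6*k*u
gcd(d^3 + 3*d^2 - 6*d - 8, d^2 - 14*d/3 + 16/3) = d - 2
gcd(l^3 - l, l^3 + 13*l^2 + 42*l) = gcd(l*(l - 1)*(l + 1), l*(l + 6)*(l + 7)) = l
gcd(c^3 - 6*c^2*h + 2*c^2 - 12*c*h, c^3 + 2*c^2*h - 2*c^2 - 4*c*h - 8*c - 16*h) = c + 2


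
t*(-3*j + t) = -3*j*t + t^2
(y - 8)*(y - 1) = y^2 - 9*y + 8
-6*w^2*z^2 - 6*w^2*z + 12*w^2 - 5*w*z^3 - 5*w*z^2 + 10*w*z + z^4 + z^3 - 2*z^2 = (-6*w + z)*(w + z)*(z - 1)*(z + 2)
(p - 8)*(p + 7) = p^2 - p - 56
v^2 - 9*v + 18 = (v - 6)*(v - 3)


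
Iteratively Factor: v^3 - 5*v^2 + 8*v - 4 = (v - 2)*(v^2 - 3*v + 2) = (v - 2)^2*(v - 1)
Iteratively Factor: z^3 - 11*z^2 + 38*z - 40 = (z - 2)*(z^2 - 9*z + 20) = (z - 4)*(z - 2)*(z - 5)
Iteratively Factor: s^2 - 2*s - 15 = (s - 5)*(s + 3)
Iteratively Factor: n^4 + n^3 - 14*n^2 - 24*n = (n - 4)*(n^3 + 5*n^2 + 6*n) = (n - 4)*(n + 3)*(n^2 + 2*n) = n*(n - 4)*(n + 3)*(n + 2)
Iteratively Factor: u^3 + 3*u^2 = (u + 3)*(u^2) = u*(u + 3)*(u)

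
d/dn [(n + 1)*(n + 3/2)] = 2*n + 5/2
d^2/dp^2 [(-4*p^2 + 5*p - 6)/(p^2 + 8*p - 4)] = 2*(37*p^3 - 66*p^2 - 84*p - 312)/(p^6 + 24*p^5 + 180*p^4 + 320*p^3 - 720*p^2 + 384*p - 64)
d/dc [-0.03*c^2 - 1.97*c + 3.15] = -0.06*c - 1.97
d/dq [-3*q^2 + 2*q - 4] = 2 - 6*q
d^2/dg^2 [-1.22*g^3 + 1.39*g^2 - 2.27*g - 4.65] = 2.78 - 7.32*g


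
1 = 1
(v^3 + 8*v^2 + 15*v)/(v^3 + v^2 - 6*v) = (v + 5)/(v - 2)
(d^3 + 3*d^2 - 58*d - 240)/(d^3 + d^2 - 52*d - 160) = (d + 6)/(d + 4)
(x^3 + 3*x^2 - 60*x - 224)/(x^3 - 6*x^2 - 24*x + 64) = (x + 7)/(x - 2)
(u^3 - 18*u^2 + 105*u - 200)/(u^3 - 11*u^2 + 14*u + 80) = (u - 5)/(u + 2)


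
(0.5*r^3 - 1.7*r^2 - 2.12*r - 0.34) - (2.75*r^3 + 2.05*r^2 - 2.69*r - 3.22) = -2.25*r^3 - 3.75*r^2 + 0.57*r + 2.88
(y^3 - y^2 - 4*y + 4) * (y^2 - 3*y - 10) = y^5 - 4*y^4 - 11*y^3 + 26*y^2 + 28*y - 40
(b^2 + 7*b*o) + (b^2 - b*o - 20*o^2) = 2*b^2 + 6*b*o - 20*o^2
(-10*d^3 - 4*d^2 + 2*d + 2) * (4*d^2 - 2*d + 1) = -40*d^5 + 4*d^4 + 6*d^3 - 2*d + 2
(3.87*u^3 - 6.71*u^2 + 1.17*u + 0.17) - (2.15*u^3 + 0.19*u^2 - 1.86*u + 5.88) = 1.72*u^3 - 6.9*u^2 + 3.03*u - 5.71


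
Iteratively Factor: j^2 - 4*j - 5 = (j + 1)*(j - 5)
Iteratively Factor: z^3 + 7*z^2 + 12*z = (z + 3)*(z^2 + 4*z) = z*(z + 3)*(z + 4)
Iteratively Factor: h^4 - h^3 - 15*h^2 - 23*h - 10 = (h + 1)*(h^3 - 2*h^2 - 13*h - 10) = (h - 5)*(h + 1)*(h^2 + 3*h + 2) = (h - 5)*(h + 1)*(h + 2)*(h + 1)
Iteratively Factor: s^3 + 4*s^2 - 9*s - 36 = (s + 4)*(s^2 - 9) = (s - 3)*(s + 4)*(s + 3)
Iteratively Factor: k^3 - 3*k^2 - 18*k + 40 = (k - 2)*(k^2 - k - 20) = (k - 2)*(k + 4)*(k - 5)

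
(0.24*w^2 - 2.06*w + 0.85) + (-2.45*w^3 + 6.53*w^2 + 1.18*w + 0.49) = -2.45*w^3 + 6.77*w^2 - 0.88*w + 1.34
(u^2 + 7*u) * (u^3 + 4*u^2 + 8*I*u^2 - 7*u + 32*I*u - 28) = u^5 + 11*u^4 + 8*I*u^4 + 21*u^3 + 88*I*u^3 - 77*u^2 + 224*I*u^2 - 196*u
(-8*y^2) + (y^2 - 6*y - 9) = -7*y^2 - 6*y - 9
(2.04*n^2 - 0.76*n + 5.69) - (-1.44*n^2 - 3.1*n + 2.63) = 3.48*n^2 + 2.34*n + 3.06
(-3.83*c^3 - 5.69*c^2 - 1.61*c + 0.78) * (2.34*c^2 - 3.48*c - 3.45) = -8.9622*c^5 + 0.0137999999999998*c^4 + 29.2473*c^3 + 27.0585*c^2 + 2.8401*c - 2.691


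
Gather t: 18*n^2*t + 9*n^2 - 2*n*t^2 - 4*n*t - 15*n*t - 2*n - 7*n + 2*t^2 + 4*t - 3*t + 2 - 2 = 9*n^2 - 9*n + t^2*(2 - 2*n) + t*(18*n^2 - 19*n + 1)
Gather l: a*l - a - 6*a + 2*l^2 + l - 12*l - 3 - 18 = -7*a + 2*l^2 + l*(a - 11) - 21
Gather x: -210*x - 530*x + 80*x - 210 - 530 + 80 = -660*x - 660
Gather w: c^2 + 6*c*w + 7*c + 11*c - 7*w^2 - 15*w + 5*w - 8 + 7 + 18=c^2 + 18*c - 7*w^2 + w*(6*c - 10) + 17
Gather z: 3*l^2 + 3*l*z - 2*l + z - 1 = 3*l^2 - 2*l + z*(3*l + 1) - 1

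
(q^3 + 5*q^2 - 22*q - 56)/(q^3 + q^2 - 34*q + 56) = (q + 2)/(q - 2)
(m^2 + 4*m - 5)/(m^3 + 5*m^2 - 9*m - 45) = (m - 1)/(m^2 - 9)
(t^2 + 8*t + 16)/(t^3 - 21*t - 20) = (t + 4)/(t^2 - 4*t - 5)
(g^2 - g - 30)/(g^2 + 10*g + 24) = (g^2 - g - 30)/(g^2 + 10*g + 24)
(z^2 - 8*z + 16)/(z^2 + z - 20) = (z - 4)/(z + 5)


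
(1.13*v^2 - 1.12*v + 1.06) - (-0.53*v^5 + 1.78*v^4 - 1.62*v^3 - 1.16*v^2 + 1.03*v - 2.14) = 0.53*v^5 - 1.78*v^4 + 1.62*v^3 + 2.29*v^2 - 2.15*v + 3.2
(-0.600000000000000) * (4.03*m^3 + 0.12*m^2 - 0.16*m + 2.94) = -2.418*m^3 - 0.072*m^2 + 0.096*m - 1.764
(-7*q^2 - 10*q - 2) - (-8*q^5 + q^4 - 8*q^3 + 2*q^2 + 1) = 8*q^5 - q^4 + 8*q^3 - 9*q^2 - 10*q - 3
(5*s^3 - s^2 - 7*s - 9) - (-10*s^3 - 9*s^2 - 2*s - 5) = 15*s^3 + 8*s^2 - 5*s - 4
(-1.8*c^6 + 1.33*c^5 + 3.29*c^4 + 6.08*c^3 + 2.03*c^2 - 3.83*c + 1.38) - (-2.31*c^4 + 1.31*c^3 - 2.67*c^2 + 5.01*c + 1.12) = -1.8*c^6 + 1.33*c^5 + 5.6*c^4 + 4.77*c^3 + 4.7*c^2 - 8.84*c + 0.26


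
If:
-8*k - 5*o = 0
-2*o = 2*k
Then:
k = 0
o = 0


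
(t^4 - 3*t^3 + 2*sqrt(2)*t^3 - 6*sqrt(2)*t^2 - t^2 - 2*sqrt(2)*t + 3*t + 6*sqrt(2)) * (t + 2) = t^5 - t^4 + 2*sqrt(2)*t^4 - 7*t^3 - 2*sqrt(2)*t^3 - 14*sqrt(2)*t^2 + t^2 + 2*sqrt(2)*t + 6*t + 12*sqrt(2)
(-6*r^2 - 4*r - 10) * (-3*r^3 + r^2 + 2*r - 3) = 18*r^5 + 6*r^4 + 14*r^3 - 8*r + 30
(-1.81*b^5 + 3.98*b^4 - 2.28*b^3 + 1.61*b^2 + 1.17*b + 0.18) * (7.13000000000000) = -12.9053*b^5 + 28.3774*b^4 - 16.2564*b^3 + 11.4793*b^2 + 8.3421*b + 1.2834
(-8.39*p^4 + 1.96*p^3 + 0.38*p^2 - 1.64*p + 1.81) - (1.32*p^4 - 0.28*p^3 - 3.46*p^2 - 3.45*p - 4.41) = -9.71*p^4 + 2.24*p^3 + 3.84*p^2 + 1.81*p + 6.22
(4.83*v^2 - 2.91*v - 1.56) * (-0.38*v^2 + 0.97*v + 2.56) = -1.8354*v^4 + 5.7909*v^3 + 10.1349*v^2 - 8.9628*v - 3.9936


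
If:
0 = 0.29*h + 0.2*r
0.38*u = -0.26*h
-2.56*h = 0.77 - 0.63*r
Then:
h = -0.22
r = 0.32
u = 0.15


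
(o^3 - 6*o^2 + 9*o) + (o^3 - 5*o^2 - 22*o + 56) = 2*o^3 - 11*o^2 - 13*o + 56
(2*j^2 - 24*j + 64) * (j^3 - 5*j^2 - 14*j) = 2*j^5 - 34*j^4 + 156*j^3 + 16*j^2 - 896*j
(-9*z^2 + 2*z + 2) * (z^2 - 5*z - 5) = -9*z^4 + 47*z^3 + 37*z^2 - 20*z - 10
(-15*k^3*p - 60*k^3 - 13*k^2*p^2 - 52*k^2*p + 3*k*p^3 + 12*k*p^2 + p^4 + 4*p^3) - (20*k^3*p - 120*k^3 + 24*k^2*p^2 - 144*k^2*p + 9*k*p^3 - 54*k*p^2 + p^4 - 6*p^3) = -35*k^3*p + 60*k^3 - 37*k^2*p^2 + 92*k^2*p - 6*k*p^3 + 66*k*p^2 + 10*p^3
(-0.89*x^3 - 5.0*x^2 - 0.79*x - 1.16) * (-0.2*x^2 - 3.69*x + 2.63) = 0.178*x^5 + 4.2841*x^4 + 16.2673*x^3 - 10.0029*x^2 + 2.2027*x - 3.0508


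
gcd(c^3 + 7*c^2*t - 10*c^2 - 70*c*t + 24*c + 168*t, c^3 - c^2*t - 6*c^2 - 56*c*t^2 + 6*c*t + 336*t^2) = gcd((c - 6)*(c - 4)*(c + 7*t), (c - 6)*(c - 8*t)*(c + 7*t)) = c^2 + 7*c*t - 6*c - 42*t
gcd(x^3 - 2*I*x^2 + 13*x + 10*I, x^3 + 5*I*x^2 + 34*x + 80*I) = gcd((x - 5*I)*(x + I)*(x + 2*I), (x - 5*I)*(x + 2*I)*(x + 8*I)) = x^2 - 3*I*x + 10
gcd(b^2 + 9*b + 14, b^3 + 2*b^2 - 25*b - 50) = b + 2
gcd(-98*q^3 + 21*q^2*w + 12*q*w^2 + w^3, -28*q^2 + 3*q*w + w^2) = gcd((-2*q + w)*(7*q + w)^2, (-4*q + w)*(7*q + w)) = 7*q + w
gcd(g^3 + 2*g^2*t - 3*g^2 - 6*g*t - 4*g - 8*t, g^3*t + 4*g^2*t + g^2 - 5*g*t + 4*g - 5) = 1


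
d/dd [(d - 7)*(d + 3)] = 2*d - 4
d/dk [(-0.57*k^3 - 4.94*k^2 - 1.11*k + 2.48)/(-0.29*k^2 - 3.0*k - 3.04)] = (0.1653*k^4 + 3.42*k^3 + 19.6965*k^2 + 31.4736*k + 10.8144)/(0.0841*k^4 + 1.74*k^3 + 10.7632*k^2 + 18.24*k + 9.2416)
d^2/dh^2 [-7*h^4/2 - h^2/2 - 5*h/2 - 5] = -42*h^2 - 1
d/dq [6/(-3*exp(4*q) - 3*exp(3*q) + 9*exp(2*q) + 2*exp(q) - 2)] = (72*exp(3*q) + 54*exp(2*q) - 108*exp(q) - 12)*exp(q)/(3*exp(4*q) + 3*exp(3*q) - 9*exp(2*q) - 2*exp(q) + 2)^2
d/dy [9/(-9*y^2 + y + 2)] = 9*(18*y - 1)/(-9*y^2 + y + 2)^2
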